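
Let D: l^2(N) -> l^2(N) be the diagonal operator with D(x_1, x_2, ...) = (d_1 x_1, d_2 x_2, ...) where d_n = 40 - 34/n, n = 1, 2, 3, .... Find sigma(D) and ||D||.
sigma(D) = {40 - 34/n : n ≥ 1} ∪ {40}; ||D|| = 40

A bounded diagonal operator on l^2 with diagonal entries d_n has spectrum equal to the closure of {d_n : n ≥ 1}: every d_n is an eigenvalue (with eigenvector e_n), so {d_n} ⊂ sigma(D); the spectrum is closed, so its closure is too; and for lambda not in the closure, (D - lambda I) has bounded inverse (the diagonal entries 1/(d_n - lambda) are bounded). For our sequence d_n = 40 - 34/n, n = 1, 2, 3, ...:
  - {d_n} = {40 - 34/n : n ≥ 1}; the only limit point is 40
  - closure = {40 - 34/n : n ≥ 1} ∪ {40}
For the norm: a diagonal operator has ||D|| = sup_n |d_n|. Here d_n = 40 - 34/n increases monotonically from d_1 = 6 toward 40, with all terms in [6, 40); so sup_n |d_n| = 40 (the supremum is the limit, not attained). So ||D|| = 40.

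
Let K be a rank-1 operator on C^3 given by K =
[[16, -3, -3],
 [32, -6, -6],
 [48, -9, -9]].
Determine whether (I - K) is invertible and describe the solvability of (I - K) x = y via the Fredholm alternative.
(I - K) is singular (det(I - K) = 0, i.e. 1 ∈ sigma(K)). (I - K) x = y is solvable iff y ⊥ ker((I - K)^*) = span{(16, -3, -3)}, i.e. iff 16y_1 - 3y_2 - 3y_3 = 0. When solvable, the solutions are x = y + c·(1, 2, 3), c arbitrary (ker(I - K) = span{(1, 2, 3)}, dimension 1).

K has rank 1, so it is an outer product K = u v^T: every row of K is a multiple of one row vector. Reading off the entries, u = (1, 2, 3) and v = (16, -3, -3) (row i of K equals u_i·v^T). A rank-one matrix u v^T satisfies K u = u (v·u) and kills the (2)-dimensional subspace v^⊥, so its characteristic polynomial is lambda^2 (lambda - v·u) with v·u = tr K = 1. Hence the eigenvalues of I - K are 1 (multiplicity 2) and 1 - (1) = 0, so det(I - K) = 0. (Direct check: I - K =
[[-15, 3, 3],
 [-32, 7, 6],
 [-48, 9, 10]]
has determinant 0.) So 1 is an eigenvalue of K and (I - K) is not invertible. The finite-dimensional Fredholm alternative says: either (I - K) is invertible, or ker(I - K) ≠ {0} and then range(I - K) = ker((I - K)^*)^⊥, with dim ker(I - K) = dim ker((I - K)^*). We are in the second case, so we need both kernels. Kernel of I - K: (I - K) u = u - u (v·u) = u - u = 0, so ker(I - K) = span{u} = span{(1, 2, 3)} (it is exactly 1-dimensional because rank(I - K) = 2). Kernel of the adjoint: K is real, so (I - K)^* = I - K^T = I - v u^T, and (I - v u^T) v = v - v (u·v) = 0; hence ker((I - K)^*) = span{v} = span{(16, -3, -3)}. Therefore (I - K) x = y is solvable iff <y, v> = 0, i.e. iff 16y_1 - 3y_2 - 3y_3 = 0. When this holds, K y = u (v·y) = 0, so (I - K) y = y and x = y is a particular solution; the full solution set is the line x = y + c·u = y + c·(1, 2, 3), c ∈ C.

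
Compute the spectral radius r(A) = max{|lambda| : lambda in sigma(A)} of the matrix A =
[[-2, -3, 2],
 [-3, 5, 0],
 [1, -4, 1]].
r(A) ≈ 6.6091

The eigenvalues of A are the roots of its characteristic polynomial. With M = A (coefficients from the trace, the sum of principal 2x2 minors, and det A):
  p(λ) = det(λ I - M) = λ^3 - 4λ^2 - 18λ + 5.
No integer candidate from the rational root theorem (±divisors of 5) is a root, so the roots are irrational. The cubic discriminant is Δ = 35597 > 0, so there are three distinct real roots. p(-3) = -4 and p(-2) = 17 have opposite signs, so a root lies in (-3, -2); Newton's method refines it to λ ≈ -2.8724. p(0) = 5 and p(1) = -16 have opposite signs, so a root lies in (0, 1); Newton's method refines it to λ ≈ 0.2634. p(6) = -31 and p(7) = 26 have opposite signs, so a root lies in (6, 7); Newton's method refines it to λ ≈ 6.6091. Check (Vieta): the three roots sum to 4, matching tr M = 4.
Thus the eigenvalues (to 4 decimals) are -2.8724 (modulus 2.8724); 0.2634 (modulus 0.2634); 6.6091 (modulus 6.6091). The spectral radius is the largest modulus: r(A) ≈ 6.6091. (Cross-check: r(A) ≤ ||A||_2 ≈ 7.4621; equality holds whenever A is normal, though it can also hold for some non-normal A.)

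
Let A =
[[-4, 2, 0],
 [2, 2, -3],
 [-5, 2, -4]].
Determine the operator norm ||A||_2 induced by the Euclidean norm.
||A||_2 ≈ 7.7319 (= sqrt(largest eigenvalue of A^T A))

||A||_2 = sigma_max(A) = sqrt(lambda_max(A^T A)). Form the symmetric matrix M = A^T A =
[[45, -14, 14],
 [-14, 12, -14],
 [14, -14, 25]].
Its characteristic polynomial (trace, sum of principal 2x2 minors, determinant of M give the coefficients) is
  p(λ) = det(λ I - M) = λ^3 - 82λ^2 + 1377λ - 2916.
No integer candidate from the rational root theorem (±divisors of 2916) is a root, so the roots are irrational. The cubic discriminant is Δ = 1571584032 > 0, so there are three distinct real roots. p(2) = -482 and p(3) = 504 have opposite signs, so a root lies in (2, 3); Newton's method refines it to λ ≈ 2.47. p(19) = 504 and p(20) = -176 have opposite signs, so a root lies in (19, 20); Newton's method refines it to λ ≈ 19.7476. p(59) = -1736 and p(60) = 504 have opposite signs, so a root lies in (59, 60); Newton's method refines it to λ ≈ 59.7824. Check (Vieta): the three roots sum to 82, matching tr M = 82.
So the eigenvalues of A^T A are ≈ 2.47, 19.7476, 59.7824 (all ≥ 0, as they must be for A^T A). The largest is λ_max ≈ 59.7824, hence ||A||_2 = sqrt(λ_max) ≈ 7.7319.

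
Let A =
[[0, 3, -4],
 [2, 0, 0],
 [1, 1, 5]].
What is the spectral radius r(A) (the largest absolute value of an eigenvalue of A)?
r(A) ≈ 3.9754

The eigenvalues of A are the roots of its characteristic polynomial. With M = A (coefficients from the trace, the sum of principal 2x2 minors, and det A):
  p(λ) = det(λ I - M) = λ^3 - 5λ^2 - 2λ + 38.
No integer candidate from the rational root theorem (±divisors of 38) is a root, so the roots are irrational. The cubic discriminant is Δ = -13016 < 0, so there is one real root and a complex-conjugate pair. p(-3) = -28 and p(-2) = 14 have opposite signs, so a root lies in (-3, -2); Newton's method refines it to λ ≈ -2.4045. Dividing out (λ - (-2.4045)) leaves approximately λ^2 - 7.4045λ + 15.8039. For λ^2 - 7.4045λ + 15.8039 the discriminant is -8.3892. It is negative, so the remaining roots are the complex-conjugate pair λ ≈ 3.7022 ± 1.4482i. Their product equals the constant term, so |λ|^2 ≈ 15.8039 and |λ| ≈ 3.9754.
Thus the eigenvalues (to 4 decimals) are -2.4045 (modulus 2.4045); 3.7022 ± 1.4482i (modulus 3.9754). The spectral radius is the largest modulus: r(A) ≈ 3.9754. (Cross-check: r(A) ≤ ||A||_2 ≈ 6.5638; equality holds whenever A is normal, though it can also hold for some non-normal A.)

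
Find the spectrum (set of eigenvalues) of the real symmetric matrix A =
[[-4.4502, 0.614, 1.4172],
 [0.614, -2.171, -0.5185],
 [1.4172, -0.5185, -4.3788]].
sigma(A) ≈ {-6, -3, -2}

A is real symmetric, so its spectrum consists of real eigenvalues. Expanding the characteristic polynomial of the displayed matrix gives
  det(λ I - A) = p(λ) = λ^3 + (11)λ^2 + (36)λ + (36).
Solving p(λ) = 0 yields eigenvalues ≈ -6, -3, -2. (A is shown rounded to 4 decimals, so these recover the underlying integer eigenvalues to within that precision.)
Verification: the trace of A = -11 equals the sum of eigenvalues -11, and det(A) ≈ -36.0001 matches the eigenvalue product -36.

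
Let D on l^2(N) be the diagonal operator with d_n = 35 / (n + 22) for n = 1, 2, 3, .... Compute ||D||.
||D|| = 35/23 (attained at n = 1)

For D diagonal, ||D|| = sup_n |d_n| = sup_n 35/(n + 22). This is positive and strictly decreasing in n, so the supremum is attained at n = 1: d_1 = 35/(1 + 22) = 35/23. Hence ||D|| = 35/23.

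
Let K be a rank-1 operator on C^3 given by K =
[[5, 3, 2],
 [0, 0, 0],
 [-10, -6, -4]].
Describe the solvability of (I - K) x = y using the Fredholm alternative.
(I - K) is singular (det(I - K) = 0, i.e. 1 ∈ sigma(K)). (I - K) x = y is solvable iff y ⊥ ker((I - K)^*) = span{(5, 3, 2)}, i.e. iff 5y_1 + 3y_2 + 2y_3 = 0. When solvable, the solutions are x = y + c·(1, 0, -2), c arbitrary (ker(I - K) = span{(1, 0, -2)}, dimension 1).

K has rank 1, so it is an outer product K = u v^T: every row of K is a multiple of one row vector. Reading off the entries, u = (1, 0, -2) and v = (5, 3, 2) (row i of K equals u_i·v^T). A rank-one matrix u v^T satisfies K u = u (v·u) and kills the (2)-dimensional subspace v^⊥, so its characteristic polynomial is lambda^2 (lambda - v·u) with v·u = tr K = 1. Hence the eigenvalues of I - K are 1 (multiplicity 2) and 1 - (1) = 0, so det(I - K) = 0. (Direct check: I - K =
[[-4, -3, -2],
 [0, 1, 0],
 [10, 6, 5]]
has determinant 0.) So 1 is an eigenvalue of K and (I - K) is not invertible. The finite-dimensional Fredholm alternative says: either (I - K) is invertible, or ker(I - K) ≠ {0} and then range(I - K) = ker((I - K)^*)^⊥, with dim ker(I - K) = dim ker((I - K)^*). We are in the second case, so we need both kernels. Kernel of I - K: (I - K) u = u - u (v·u) = u - u = 0, so ker(I - K) = span{u} = span{(1, 0, -2)} (it is exactly 1-dimensional because rank(I - K) = 2). Kernel of the adjoint: K is real, so (I - K)^* = I - K^T = I - v u^T, and (I - v u^T) v = v - v (u·v) = 0; hence ker((I - K)^*) = span{v} = span{(5, 3, 2)}. Therefore (I - K) x = y is solvable iff <y, v> = 0, i.e. iff 5y_1 + 3y_2 + 2y_3 = 0. When this holds, K y = u (v·y) = 0, so (I - K) y = y and x = y is a particular solution; the full solution set is the line x = y + c·u = y + c·(1, 0, -2), c ∈ C.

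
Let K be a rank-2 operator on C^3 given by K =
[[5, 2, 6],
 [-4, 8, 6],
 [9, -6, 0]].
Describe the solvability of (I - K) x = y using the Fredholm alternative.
(I - K) is invertible (det(I - K) = 18 ≠ 0), so for every y in C^3 the equation (I - K) x = y has a unique solution.

K has rank 2 and factors as K = U V^T = u1 v1^T + u2 v2^T with u1 = (2, 2, 0), v1 = (1, 2, 3), u2 = (1, -2, 3), v2 = (3, -2, 0) (multiplying out reproduces the displayed K). The nonzero eigenvalues of U V^T coincide with those of the 2 x 2 matrix G = V^T U = [[v1·u1, v1·u2], [v2·u1, v2·u2]] = [[6, 6], [2, 7]], and by the Sylvester determinant identity det(I_3 - U V^T) = det(I_2 - V^T U) = det([[-5, -6], [-2, -6]]) = (-5)(-6) - (-6)(-2) = 18. (Direct check: I - K =
[[-4, -2, -6],
 [4, -7, -6],
 [-9, 6, 1]]
has determinant 18.) The finite-dimensional Fredholm alternative says: either (I - K) is invertible, or ker(I - K) ≠ {0} and then range(I - K) = ker((I - K)^*)^⊥, with dim ker(I - K) = dim ker((I - K)^*). Since det(I - K) ≠ 0, 1 is not an eigenvalue of K and ker(I - K) = {0}, so we are in the first case: for every y there is a unique x = (I - K)^(-1) y. (Explicitly, by the Woodbury identity, (I - U V^T)^(-1) = I + U (I_2 - G)^(-1) V^T.)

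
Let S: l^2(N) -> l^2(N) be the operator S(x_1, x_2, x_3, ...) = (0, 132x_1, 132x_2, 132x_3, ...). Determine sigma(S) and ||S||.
sigma(S) = closed disk {z in C : |z| ≤ 132}; ||S|| = 132

Note S = 132·U where U is the unit right shift (U x)_k = x_{k-1} (with x_0 := 0); so ||S|| = 132||U|| and sigma(S) = 132·sigma(U). ||S x||^2 = sum_{k≥1} |132x_k|^2 = 17424||x||^2, so ||S|| = 132 and sigma(S) ⊂ {|z| ≤ 132}. For any |lambda| < 132, the equation (S - lambda I) x = 0 forces x_1 = 0, then 132x_k = lambda x_{k+1} ⇒ x = 0, so S has no eigenvalues. But (S - lambda I) is not surjective for |lambda| < 132: solving (S - lambda I) x = e_1 would require x_n proportional to (lambda/132)^(-n), which is not in l^2. So every |lambda| < 132 lies in the residual spectrum. The boundary |lambda| = 132 is in the approximate point spectrum (the spectrum is closed). Hence sigma(S) is the closed disk of radius 132.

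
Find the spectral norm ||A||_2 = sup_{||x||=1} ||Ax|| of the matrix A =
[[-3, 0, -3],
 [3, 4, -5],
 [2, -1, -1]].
||A||_2 ≈ 7.2094 (= sqrt(largest eigenvalue of A^T A))

||A||_2 = sigma_max(A) = sqrt(lambda_max(A^T A)). Form the symmetric matrix M = A^T A =
[[22, 10, -8],
 [10, 17, -19],
 [-8, -19, 35]].
Its characteristic polynomial (trace, sum of principal 2x2 minors, determinant of M give the coefficients) is
  p(λ) = det(λ I - M) = λ^3 - 74λ^2 + 1214λ - 3600.
No integer candidate from the rational root theorem (±divisors of 3600) is a root, so the roots are irrational. The cubic discriminant is Δ = 549980720 > 0, so there are three distinct real roots. p(3) = -597 and p(4) = 136 have opposite signs, so a root lies in (3, 4); Newton's method refines it to λ ≈ 3.8007. p(18) = 108 and p(19) = -389 have opposite signs, so a root lies in (18, 19); Newton's method refines it to λ ≈ 18.2239. p(51) = -1509 and p(52) = 40 have opposite signs, so a root lies in (51, 52); Newton's method refines it to λ ≈ 51.9754. Check (Vieta): the three roots sum to 74, matching tr M = 74.
So the eigenvalues of A^T A are ≈ 3.8007, 18.2239, 51.9754 (all ≥ 0, as they must be for A^T A). The largest is λ_max ≈ 51.9754, hence ||A||_2 = sqrt(λ_max) ≈ 7.2094.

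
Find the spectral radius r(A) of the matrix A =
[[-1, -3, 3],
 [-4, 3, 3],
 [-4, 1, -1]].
r(A) ≈ 5.2941

The eigenvalues of A are the roots of its characteristic polynomial. With M = A (coefficients from the trace, the sum of principal 2x2 minors, and det A):
  p(λ) = det(λ I - M) = λ^3 - λ^2 - 8λ - 78.
No integer candidate from the rational root theorem (±divisors of 78) is a root, so the roots are irrational. The cubic discriminant is Δ = -173700 < 0, so there is one real root and a complex-conjugate pair. p(5) = -18 and p(6) = 54 have opposite signs, so a root lies in (5, 6); Newton's method refines it to λ ≈ 5.2941. Dividing out (λ - (5.2941)) leaves approximately λ^2 + 4.2941λ + 14.7334. For λ^2 + 4.2941λ + 14.7334 the discriminant is -40.4943. It is negative, so the remaining roots are the complex-conjugate pair λ ≈ -2.147 ± 3.1818i. Their product equals the constant term, so |λ|^2 ≈ 14.7334 and |λ| ≈ 3.8384.
Thus the eigenvalues (to 4 decimals) are 5.2941 (modulus 5.2941); -2.147 ± 3.1818i (modulus 3.8384). The spectral radius is the largest modulus: r(A) ≈ 5.2941. (Cross-check: r(A) ≤ ||A||_2 ≈ 6.6417; equality holds whenever A is normal, though it can also hold for some non-normal A.)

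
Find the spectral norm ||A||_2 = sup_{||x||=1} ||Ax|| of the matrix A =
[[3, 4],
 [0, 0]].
||A||_2 = 5 (= sqrt(largest eigenvalue of A^T A))

||A||_2 = sigma_max(A) = sqrt(lambda_max(A^T A)). Form the symmetric matrix M = A^T A =
[[9, 12],
 [12, 16]].
Its characteristic polynomial (trace, determinant of M give the coefficients) is
  p(λ) = det(λ I - M) = λ^2 - 25λ.
For λ^2 - 25λ the discriminant is 625. It is a perfect square (25^2), so the roots are rational: λ = (25 ± 25)/2 = 25, 0.
So the eigenvalues of A^T A are ≈ 0, 25 (all ≥ 0, as they must be for A^T A). The largest is λ_max = 25, hence ||A||_2 = sqrt(λ_max) = 5.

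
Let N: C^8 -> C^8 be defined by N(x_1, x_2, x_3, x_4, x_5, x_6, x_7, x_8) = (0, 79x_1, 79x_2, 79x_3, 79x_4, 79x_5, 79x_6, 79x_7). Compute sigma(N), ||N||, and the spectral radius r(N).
sigma(N) = {0}; ||N|| = 79; r(N) = 0. (N is nilpotent with N^8 = 0.)

On C^8, N is a strictly lower-triangular matrix with 79 on the subdiagonal and zeros elsewhere, so its characteristic polynomial is lambda^8 and every eigenvalue is 0: sigma(N) = {0}. For the operator norm, N e_i = 79e_{i+1} for i = 1, ..., 7 and N e_8 = 0, so the singular values of N are 79 (with multiplicity 7) and 0; hence ||N|| = 79. The spectral radius r(N) = max|lambda| = 0. Note ||N|| > r(N) — characteristic of non-normal nilpotent operators. Indeed N^8 = 0.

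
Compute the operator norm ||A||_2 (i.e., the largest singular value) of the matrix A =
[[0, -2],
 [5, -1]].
||A||_2 = sqrt((30 + sqrt(500))/2) ≈ 5.1167 (= sqrt(largest eigenvalue of A^T A))

||A||_2 = sigma_max(A) = sqrt(lambda_max(A^T A)). Form the symmetric matrix M = A^T A =
[[25, -5],
 [-5, 5]].
Its characteristic polynomial (trace, determinant of M give the coefficients) is
  p(λ) = det(λ I - M) = λ^2 - 30λ + 100.
For λ^2 - 30λ + 100 the discriminant is 500. It is nonnegative but not a perfect square, so the roots are real and irrational: λ = (30 ± sqrt(500))/2 ≈ 26.1803, 3.8197.
So the eigenvalues of A^T A are ≈ 3.8197, 26.1803 (all ≥ 0, as they must be for A^T A). The largest is λ_max = (30 + sqrt(500))/2 ≈ 26.1803, hence ||A||_2 = sqrt(λ_max) = sqrt((30 + sqrt(500))/2) ≈ 5.1167.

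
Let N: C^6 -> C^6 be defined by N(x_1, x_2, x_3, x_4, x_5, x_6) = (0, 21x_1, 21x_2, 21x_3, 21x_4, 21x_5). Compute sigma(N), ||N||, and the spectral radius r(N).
sigma(N) = {0}; ||N|| = 21; r(N) = 0. (N is nilpotent with N^6 = 0.)

On C^6, N is a strictly lower-triangular matrix with 21 on the subdiagonal and zeros elsewhere, so its characteristic polynomial is lambda^6 and every eigenvalue is 0: sigma(N) = {0}. For the operator norm, N e_i = 21e_{i+1} for i = 1, ..., 5 and N e_6 = 0, so the singular values of N are 21 (with multiplicity 5) and 0; hence ||N|| = 21. The spectral radius r(N) = max|lambda| = 0. Note ||N|| > r(N) — characteristic of non-normal nilpotent operators. Indeed N^6 = 0.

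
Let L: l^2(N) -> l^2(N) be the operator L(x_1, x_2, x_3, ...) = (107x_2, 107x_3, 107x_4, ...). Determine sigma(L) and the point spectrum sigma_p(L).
sigma(L) = closed disk {z in C : |z| ≤ 107}; sigma_p(L) = open disk {z in C : |z| < 107}

Note L = 107·V where V is the unit left shift (V x)_k = x_{k+1}; so sigma(L) = 107·sigma(V) and ||L|| = 107||V||. ||L x||^2 = 11449sum_{k≥2} |x_k|^2 ≤ 11449||x||^2, with equality on {x : x_1 = 0}, so ||L|| = 107. For any lambda with |lambda| < 107, set r = lambda/107 (|r| < 1); the vector x = (1, r, r^2, ...) is in l^2 and satisfies L x = 107(r, r^2, ...) = lambda x, so lambda is an eigenvalue. On the boundary |lambda| = 107 the geometric series diverges, so no l^2 eigenvector exists, but these lambda lie in the approximate point spectrum. Hence sigma(L) is the closed disk of radius 107 and sigma_p(L) is the open disk.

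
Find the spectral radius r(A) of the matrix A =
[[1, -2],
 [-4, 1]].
r(A) = (2 + sqrt(32))/2 ≈ 3.8284

The eigenvalues of A are the roots of its characteristic polynomial. With M = A (coefficients from the trace and determinant):
  p(λ) = det(λ I - M) = λ^2 - 2λ - 7.
For λ^2 - 2λ - 7 the discriminant is 32. It is nonnegative but not a perfect square, so the roots are real and irrational: λ = (2 ± sqrt(32))/2 ≈ 3.8284, -1.8284.
Thus the eigenvalues (to 4 decimals) are 3.8284 (modulus 3.8284); -1.8284 (modulus 1.8284). The spectral radius is the largest modulus: r(A) = (2 + sqrt(32))/2 ≈ 3.8284. (Cross-check: r(A) ≤ ||A||_2 ≈ 4.4142; equality holds whenever A is normal, though it can also hold for some non-normal A.)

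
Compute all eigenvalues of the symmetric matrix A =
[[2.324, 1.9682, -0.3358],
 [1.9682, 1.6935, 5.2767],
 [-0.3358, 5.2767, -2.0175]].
sigma(A) ≈ {-6, 2, 6}

A is real symmetric, so its spectrum consists of real eigenvalues. Expanding the characteristic polynomial of the displayed matrix gives
  det(λ I - A) = p(λ) = λ^3 + (-2)λ^2 + (-36)λ + (72).
Solving p(λ) = 0 yields eigenvalues ≈ -6, 2, 6. (A is shown rounded to 4 decimals, so these recover the underlying integer eigenvalues to within that precision.)
Verification: the trace of A = 2 equals the sum of eigenvalues 2, and det(A) ≈ -71.9992 matches the eigenvalue product -72.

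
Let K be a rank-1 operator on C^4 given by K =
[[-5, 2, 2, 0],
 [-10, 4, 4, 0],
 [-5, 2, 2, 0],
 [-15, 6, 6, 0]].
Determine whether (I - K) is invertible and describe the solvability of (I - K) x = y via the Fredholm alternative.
(I - K) is singular (det(I - K) = 0, i.e. 1 ∈ sigma(K)). (I - K) x = y is solvable iff y ⊥ ker((I - K)^*) = span{(-5, 2, 2, 0)}, i.e. iff -5y_1 + 2y_2 + 2y_3 = 0. When solvable, the solutions are x = y + c·(1, 2, 1, 3), c arbitrary (ker(I - K) = span{(1, 2, 1, 3)}, dimension 1).

K has rank 1, so it is an outer product K = u v^T: every row of K is a multiple of one row vector. Reading off the entries, u = (1, 2, 1, 3) and v = (-5, 2, 2, 0) (row i of K equals u_i·v^T). A rank-one matrix u v^T satisfies K u = u (v·u) and kills the (3)-dimensional subspace v^⊥, so its characteristic polynomial is lambda^3 (lambda - v·u) with v·u = tr K = 1. Hence the eigenvalues of I - K are 1 (multiplicity 3) and 1 - (1) = 0, so det(I - K) = 0. (Direct check: I - K =
[[6, -2, -2, 0],
 [10, -3, -4, 0],
 [5, -2, -1, 0],
 [15, -6, -6, 1]]
has determinant 0.) So 1 is an eigenvalue of K and (I - K) is not invertible. The finite-dimensional Fredholm alternative says: either (I - K) is invertible, or ker(I - K) ≠ {0} and then range(I - K) = ker((I - K)^*)^⊥, with dim ker(I - K) = dim ker((I - K)^*). We are in the second case, so we need both kernels. Kernel of I - K: (I - K) u = u - u (v·u) = u - u = 0, so ker(I - K) = span{u} = span{(1, 2, 1, 3)} (it is exactly 1-dimensional because rank(I - K) = 3). Kernel of the adjoint: K is real, so (I - K)^* = I - K^T = I - v u^T, and (I - v u^T) v = v - v (u·v) = 0; hence ker((I - K)^*) = span{v} = span{(-5, 2, 2, 0)}. Therefore (I - K) x = y is solvable iff <y, v> = 0, i.e. iff -5y_1 + 2y_2 + 2y_3 = 0. When this holds, K y = u (v·y) = 0, so (I - K) y = y and x = y is a particular solution; the full solution set is the line x = y + c·u = y + c·(1, 2, 1, 3), c ∈ C.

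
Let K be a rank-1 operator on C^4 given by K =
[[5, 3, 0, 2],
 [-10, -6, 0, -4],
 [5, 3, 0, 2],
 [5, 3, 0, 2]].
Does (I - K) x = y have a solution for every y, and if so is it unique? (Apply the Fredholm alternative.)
(I - K) is singular (det(I - K) = 0, i.e. 1 ∈ sigma(K)). (I - K) x = y is solvable iff y ⊥ ker((I - K)^*) = span{(5, 3, 0, 2)}, i.e. iff 5y_1 + 3y_2 + 2y_4 = 0. When solvable, the solutions are x = y + c·(1, -2, 1, 1), c arbitrary (ker(I - K) = span{(1, -2, 1, 1)}, dimension 1).

K has rank 1, so it is an outer product K = u v^T: every row of K is a multiple of one row vector. Reading off the entries, u = (1, -2, 1, 1) and v = (5, 3, 0, 2) (row i of K equals u_i·v^T). A rank-one matrix u v^T satisfies K u = u (v·u) and kills the (3)-dimensional subspace v^⊥, so its characteristic polynomial is lambda^3 (lambda - v·u) with v·u = tr K = 1. Hence the eigenvalues of I - K are 1 (multiplicity 3) and 1 - (1) = 0, so det(I - K) = 0. (Direct check: I - K =
[[-4, -3, 0, -2],
 [10, 7, 0, 4],
 [-5, -3, 1, -2],
 [-5, -3, 0, -1]]
has determinant 0.) So 1 is an eigenvalue of K and (I - K) is not invertible. The finite-dimensional Fredholm alternative says: either (I - K) is invertible, or ker(I - K) ≠ {0} and then range(I - K) = ker((I - K)^*)^⊥, with dim ker(I - K) = dim ker((I - K)^*). We are in the second case, so we need both kernels. Kernel of I - K: (I - K) u = u - u (v·u) = u - u = 0, so ker(I - K) = span{u} = span{(1, -2, 1, 1)} (it is exactly 1-dimensional because rank(I - K) = 3). Kernel of the adjoint: K is real, so (I - K)^* = I - K^T = I - v u^T, and (I - v u^T) v = v - v (u·v) = 0; hence ker((I - K)^*) = span{v} = span{(5, 3, 0, 2)}. Therefore (I - K) x = y is solvable iff <y, v> = 0, i.e. iff 5y_1 + 3y_2 + 2y_4 = 0. When this holds, K y = u (v·y) = 0, so (I - K) y = y and x = y is a particular solution; the full solution set is the line x = y + c·u = y + c·(1, -2, 1, 1), c ∈ C.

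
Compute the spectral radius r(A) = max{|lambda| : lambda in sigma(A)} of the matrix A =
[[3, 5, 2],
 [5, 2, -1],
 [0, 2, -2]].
r(A) ≈ 7.6346

The eigenvalues of A are the roots of its characteristic polynomial. With M = A (coefficients from the trace, the sum of principal 2x2 minors, and det A):
  p(λ) = det(λ I - M) = λ^3 - 3λ^2 - 27λ - 64.
No integer candidate from the rational root theorem (±divisors of 64) is a root, so the roots are irrational. The cubic discriminant is Δ = -125523 < 0, so there is one real root and a complex-conjugate pair. p(7) = -57 and p(8) = 40 have opposite signs, so a root lies in (7, 8); Newton's method refines it to λ ≈ 7.6346. Dividing out (λ - (7.6346)) leaves approximately λ^2 + 4.6346λ + 8.3829. For λ^2 + 4.6346λ + 8.3829 the discriminant is -12.0525. It is negative, so the remaining roots are the complex-conjugate pair λ ≈ -2.3173 ± 1.7358i. Their product equals the constant term, so |λ|^2 ≈ 8.3829 and |λ| ≈ 2.8953.
Thus the eigenvalues (to 4 decimals) are 7.6346 (modulus 7.6346); -2.3173 ± 1.7358i (modulus 2.8953). The spectral radius is the largest modulus: r(A) ≈ 7.6346. (Cross-check: r(A) ≤ ||A||_2 ≈ 7.6651; equality holds whenever A is normal, though it can also hold for some non-normal A.)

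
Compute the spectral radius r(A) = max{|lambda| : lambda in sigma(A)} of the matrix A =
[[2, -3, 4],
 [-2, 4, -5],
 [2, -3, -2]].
r(A) ≈ 7.9575

The eigenvalues of A are the roots of its characteristic polynomial. With M = A (coefficients from the trace, the sum of principal 2x2 minors, and det A):
  p(λ) = det(λ I - M) = λ^3 - 4λ^2 - 33λ + 12.
No integer candidate from the rational root theorem (±divisors of 12) is a root, so the roots are irrational. The cubic discriminant is Δ = 188868 > 0, so there are three distinct real roots. p(-5) = -48 and p(-4) = 16 have opposite signs, so a root lies in (-5, -4); Newton's method refines it to λ ≈ -4.3076. p(0) = 12 and p(1) = -24 have opposite signs, so a root lies in (0, 1); Newton's method refines it to λ ≈ 0.3501. p(7) = -72 and p(8) = 4 have opposite signs, so a root lies in (7, 8); Newton's method refines it to λ ≈ 7.9575. Check (Vieta): the three roots sum to 4, matching tr M = 4.
Thus the eigenvalues (to 4 decimals) are -4.3076 (modulus 4.3076); 0.3501 (modulus 0.3501); 7.9575 (modulus 7.9575). The spectral radius is the largest modulus: r(A) ≈ 7.9575. (Cross-check: r(A) ≤ ||A||_2 ≈ 8.6563; equality holds whenever A is normal, though it can also hold for some non-normal A.)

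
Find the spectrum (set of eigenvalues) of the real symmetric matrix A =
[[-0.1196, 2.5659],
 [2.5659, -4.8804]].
sigma(A) ≈ {-6, 1}

A is real symmetric, so its spectrum consists of real eigenvalues. Expanding the characteristic polynomial of the displayed matrix gives
  det(λ I - A) = p(λ) = λ^2 + (5)λ + (-6).
Solving p(λ) = 0 yields eigenvalues ≈ -6, 1. (A is shown rounded to 4 decimals, so these recover the underlying integer eigenvalues to within that precision.)
Verification: the trace of A = -5 equals the sum of eigenvalues -5, and det(A) ≈ -6.0001 matches the eigenvalue product -6.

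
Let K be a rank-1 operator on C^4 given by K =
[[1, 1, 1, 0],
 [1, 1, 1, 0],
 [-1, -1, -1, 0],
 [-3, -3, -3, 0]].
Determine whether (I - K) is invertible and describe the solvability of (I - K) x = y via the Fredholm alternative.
(I - K) is singular (det(I - K) = 0, i.e. 1 ∈ sigma(K)). (I - K) x = y is solvable iff y ⊥ ker((I - K)^*) = span{(1, 1, 1, 0)}, i.e. iff y_1 + y_2 + y_3 = 0. When solvable, the solutions are x = y + c·(1, 1, -1, -3), c arbitrary (ker(I - K) = span{(1, 1, -1, -3)}, dimension 1).

K has rank 1, so it is an outer product K = u v^T: every row of K is a multiple of one row vector. Reading off the entries, u = (1, 1, -1, -3) and v = (1, 1, 1, 0) (row i of K equals u_i·v^T). A rank-one matrix u v^T satisfies K u = u (v·u) and kills the (3)-dimensional subspace v^⊥, so its characteristic polynomial is lambda^3 (lambda - v·u) with v·u = tr K = 1. Hence the eigenvalues of I - K are 1 (multiplicity 3) and 1 - (1) = 0, so det(I - K) = 0. (Direct check: I - K =
[[0, -1, -1, 0],
 [-1, 0, -1, 0],
 [1, 1, 2, 0],
 [3, 3, 3, 1]]
has determinant 0.) So 1 is an eigenvalue of K and (I - K) is not invertible. The finite-dimensional Fredholm alternative says: either (I - K) is invertible, or ker(I - K) ≠ {0} and then range(I - K) = ker((I - K)^*)^⊥, with dim ker(I - K) = dim ker((I - K)^*). We are in the second case, so we need both kernels. Kernel of I - K: (I - K) u = u - u (v·u) = u - u = 0, so ker(I - K) = span{u} = span{(1, 1, -1, -3)} (it is exactly 1-dimensional because rank(I - K) = 3). Kernel of the adjoint: K is real, so (I - K)^* = I - K^T = I - v u^T, and (I - v u^T) v = v - v (u·v) = 0; hence ker((I - K)^*) = span{v} = span{(1, 1, 1, 0)}. Therefore (I - K) x = y is solvable iff <y, v> = 0, i.e. iff y_1 + y_2 + y_3 = 0. When this holds, K y = u (v·y) = 0, so (I - K) y = y and x = y is a particular solution; the full solution set is the line x = y + c·u = y + c·(1, 1, -1, -3), c ∈ C.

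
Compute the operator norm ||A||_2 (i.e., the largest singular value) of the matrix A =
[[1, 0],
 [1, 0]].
||A||_2 = sqrt(2) ≈ 1.4142 (= sqrt(largest eigenvalue of A^T A))

||A||_2 = sigma_max(A) = sqrt(lambda_max(A^T A)). Form the symmetric matrix M = A^T A =
[[2, 0],
 [0, 0]].
Its characteristic polynomial (trace, determinant of M give the coefficients) is
  p(λ) = det(λ I - M) = λ^2 - 2λ.
For λ^2 - 2λ the discriminant is 4. It is a perfect square (2^2), so the roots are rational: λ = (2 ± 2)/2 = 2, 0.
So the eigenvalues of A^T A are ≈ 0, 2 (all ≥ 0, as they must be for A^T A). The largest is λ_max = 2, hence ||A||_2 = sqrt(λ_max) = sqrt(2) ≈ 1.4142.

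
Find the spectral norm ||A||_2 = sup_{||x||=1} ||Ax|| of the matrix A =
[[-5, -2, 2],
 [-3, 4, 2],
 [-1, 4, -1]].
||A||_2 ≈ 6.7198 (= sqrt(largest eigenvalue of A^T A))

||A||_2 = sigma_max(A) = sqrt(lambda_max(A^T A)). Form the symmetric matrix M = A^T A =
[[35, -6, -15],
 [-6, 36, 0],
 [-15, 0, 9]].
Its characteristic polynomial (trace, sum of principal 2x2 minors, determinant of M give the coefficients) is
  p(λ) = det(λ I - M) = λ^3 - 80λ^2 + 1638λ - 2916.
No integer candidate from the rational root theorem (±divisors of 2916) is a root, so the roots are irrational. The cubic discriminant is Δ = 268654320 > 0, so there are three distinct real roots. p(1) = -1357 and p(2) = 48 have opposite signs, so a root lies in (1, 2); Newton's method refines it to λ ≈ 1.964. p(32) = 348 and p(33) = -45 have opposite signs, so a root lies in (32, 33); Newton's method refines it to λ ≈ 32.8807. p(45) = -81 and p(46) = 488 have opposite signs, so a root lies in (45, 46); Newton's method refines it to λ ≈ 45.1553. Check (Vieta): the three roots sum to 80, matching tr M = 80.
So the eigenvalues of A^T A are ≈ 1.964, 32.8807, 45.1553 (all ≥ 0, as they must be for A^T A). The largest is λ_max ≈ 45.1553, hence ||A||_2 = sqrt(λ_max) ≈ 6.7198.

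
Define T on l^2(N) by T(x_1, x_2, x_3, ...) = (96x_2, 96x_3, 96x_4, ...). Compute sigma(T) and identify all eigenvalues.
sigma(T) = closed disk {z in C : |z| ≤ 96}; sigma_p(T) = open disk {z in C : |z| < 96}

Note T = 96·V where V is the unit left shift (V x)_k = x_{k+1}; so sigma(T) = 96·sigma(V) and ||T|| = 96||V||. ||T x||^2 = 9216sum_{k≥2} |x_k|^2 ≤ 9216||x||^2, with equality on {x : x_1 = 0}, so ||T|| = 96. For any lambda with |lambda| < 96, set r = lambda/96 (|r| < 1); the vector x = (1, r, r^2, ...) is in l^2 and satisfies T x = 96(r, r^2, ...) = lambda x, so lambda is an eigenvalue. On the boundary |lambda| = 96 the geometric series diverges, so no l^2 eigenvector exists, but these lambda lie in the approximate point spectrum. Hence sigma(T) is the closed disk of radius 96 and sigma_p(T) is the open disk.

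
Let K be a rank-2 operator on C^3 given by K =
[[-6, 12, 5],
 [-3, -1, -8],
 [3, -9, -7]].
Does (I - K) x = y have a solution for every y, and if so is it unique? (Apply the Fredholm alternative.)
(I - K) is invertible (det(I - K) = 19 ≠ 0), so for every y in C^3 the equation (I - K) x = y has a unique solution.

K has rank 2 and factors as K = U V^T = u1 v1^T + u2 v2^T with u1 = (-2, -1, 1), v1 = (3, -3, 2), u2 = (3, -2, -3), v2 = (0, 2, 3) (multiplying out reproduces the displayed K). The nonzero eigenvalues of U V^T coincide with those of the 2 x 2 matrix G = V^T U = [[v1·u1, v1·u2], [v2·u1, v2·u2]] = [[-1, 9], [1, -13]], and by the Sylvester determinant identity det(I_3 - U V^T) = det(I_2 - V^T U) = det([[2, -9], [-1, 14]]) = (2)(14) - (-9)(-1) = 19. (Direct check: I - K =
[[7, -12, -5],
 [3, 2, 8],
 [-3, 9, 8]]
has determinant 19.) The finite-dimensional Fredholm alternative says: either (I - K) is invertible, or ker(I - K) ≠ {0} and then range(I - K) = ker((I - K)^*)^⊥, with dim ker(I - K) = dim ker((I - K)^*). Since det(I - K) ≠ 0, 1 is not an eigenvalue of K and ker(I - K) = {0}, so we are in the first case: for every y there is a unique x = (I - K)^(-1) y. (Explicitly, by the Woodbury identity, (I - U V^T)^(-1) = I + U (I_2 - G)^(-1) V^T.)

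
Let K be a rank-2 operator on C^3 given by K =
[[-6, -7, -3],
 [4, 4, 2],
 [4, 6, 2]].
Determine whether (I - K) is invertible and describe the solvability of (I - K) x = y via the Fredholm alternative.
(I - K) is invertible (det(I - K) = 1 ≠ 0), so for every y in C^3 the equation (I - K) x = y has a unique solution.

K has rank 2 and factors as K = U V^T = u1 v1^T + u2 v2^T with u1 = (1, -1, 0), v1 = (-2, -1, -1), u2 = (2, -1, -2), v2 = (-2, -3, -1) (multiplying out reproduces the displayed K). The nonzero eigenvalues of U V^T coincide with those of the 2 x 2 matrix G = V^T U = [[v1·u1, v1·u2], [v2·u1, v2·u2]] = [[-1, -1], [1, 1]], and by the Sylvester determinant identity det(I_3 - U V^T) = det(I_2 - V^T U) = det([[2, 1], [-1, 0]]) = (2)(0) - (1)(-1) = 1. (Direct check: I - K =
[[7, 7, 3],
 [-4, -3, -2],
 [-4, -6, -1]]
has determinant 1.) The finite-dimensional Fredholm alternative says: either (I - K) is invertible, or ker(I - K) ≠ {0} and then range(I - K) = ker((I - K)^*)^⊥, with dim ker(I - K) = dim ker((I - K)^*). Since det(I - K) ≠ 0, 1 is not an eigenvalue of K and ker(I - K) = {0}, so we are in the first case: for every y there is a unique x = (I - K)^(-1) y. (Explicitly, by the Woodbury identity, (I - U V^T)^(-1) = I + U (I_2 - G)^(-1) V^T.)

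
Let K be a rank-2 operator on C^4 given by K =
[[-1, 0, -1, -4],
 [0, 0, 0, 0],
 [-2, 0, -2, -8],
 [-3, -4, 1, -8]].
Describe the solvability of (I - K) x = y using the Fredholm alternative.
(I - K) is invertible (det(I - K) = 32 ≠ 0), so for every y in C^4 the equation (I - K) x = y has a unique solution.

K has rank 2 and factors as K = U V^T = u1 v1^T + u2 v2^T with u1 = (-1, 0, -2, 1), v1 = (0, -1, 1, 1), u2 = (1, 0, 2, 3), v2 = (-1, -1, 0, -3) (multiplying out reproduces the displayed K). The nonzero eigenvalues of U V^T coincide with those of the 2 x 2 matrix G = V^T U = [[v1·u1, v1·u2], [v2·u1, v2·u2]] = [[-1, 5], [-2, -10]], and by the Sylvester determinant identity det(I_4 - U V^T) = det(I_2 - V^T U) = det([[2, -5], [2, 11]]) = (2)(11) - (-5)(2) = 32. (Direct check: I - K =
[[2, 0, 1, 4],
 [0, 1, 0, 0],
 [2, 0, 3, 8],
 [3, 4, -1, 9]]
has determinant 32.) The finite-dimensional Fredholm alternative says: either (I - K) is invertible, or ker(I - K) ≠ {0} and then range(I - K) = ker((I - K)^*)^⊥, with dim ker(I - K) = dim ker((I - K)^*). Since det(I - K) ≠ 0, 1 is not an eigenvalue of K and ker(I - K) = {0}, so we are in the first case: for every y there is a unique x = (I - K)^(-1) y. (Explicitly, by the Woodbury identity, (I - U V^T)^(-1) = I + U (I_2 - G)^(-1) V^T.)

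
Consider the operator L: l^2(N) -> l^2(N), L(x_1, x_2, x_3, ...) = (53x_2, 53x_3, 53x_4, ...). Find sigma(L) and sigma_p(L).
sigma(L) = closed disk {z in C : |z| ≤ 53}; sigma_p(L) = open disk {z in C : |z| < 53}

Note L = 53·V where V is the unit left shift (V x)_k = x_{k+1}; so sigma(L) = 53·sigma(V) and ||L|| = 53||V||. ||L x||^2 = 2809sum_{k≥2} |x_k|^2 ≤ 2809||x||^2, with equality on {x : x_1 = 0}, so ||L|| = 53. For any lambda with |lambda| < 53, set r = lambda/53 (|r| < 1); the vector x = (1, r, r^2, ...) is in l^2 and satisfies L x = 53(r, r^2, ...) = lambda x, so lambda is an eigenvalue. On the boundary |lambda| = 53 the geometric series diverges, so no l^2 eigenvector exists, but these lambda lie in the approximate point spectrum. Hence sigma(L) is the closed disk of radius 53 and sigma_p(L) is the open disk.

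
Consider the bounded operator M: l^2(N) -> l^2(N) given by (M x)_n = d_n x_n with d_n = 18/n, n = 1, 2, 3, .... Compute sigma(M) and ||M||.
sigma(M) = {18/n : n ≥ 1} ∪ {0}; ||M|| = 18

A bounded diagonal operator on l^2 with diagonal entries d_n has spectrum equal to the closure of {d_n : n ≥ 1}: every d_n is an eigenvalue (with eigenvector e_n), so {d_n} ⊂ sigma(M); the spectrum is closed, so its closure is too; and for lambda not in the closure, (M - lambda I) has bounded inverse (the diagonal entries 1/(d_n - lambda) are bounded). For our sequence d_n = 18/n, n = 1, 2, 3, ...:
  - {d_n} = {18/n : n ≥ 1}; the only limit point is 0
  - closure = {18/n : n ≥ 1} ∪ {0}
For the norm: a diagonal operator has ||M|| = sup_n |d_n|. Here d_n = 18/n is positive and decreasing, so sup_n |d_n| = d_1 = 18. So ||M|| = 18.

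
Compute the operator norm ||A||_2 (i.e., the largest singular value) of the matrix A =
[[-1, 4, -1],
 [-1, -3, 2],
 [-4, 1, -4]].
||A||_2 ≈ 6.7053 (= sqrt(largest eigenvalue of A^T A))

||A||_2 = sigma_max(A) = sqrt(lambda_max(A^T A)). Form the symmetric matrix M = A^T A =
[[18, -5, 15],
 [-5, 26, -14],
 [15, -14, 21]].
Its characteristic polynomial (trace, sum of principal 2x2 minors, determinant of M give the coefficients) is
  p(λ) = det(λ I - M) = λ^3 - 65λ^2 + 946λ - 2025.
No integer candidate from the rational root theorem (±divisors of 2025) is a root, so the roots are irrational. The cubic discriminant is Δ = 300789081 > 0, so there are three distinct real roots. p(2) = -385 and p(3) = 255 have opposite signs, so a root lies in (2, 3); Newton's method refines it to λ ≈ 2.5797. p(17) = 185 and p(18) = -225 have opposite signs, so a root lies in (17, 18); Newton's method refines it to λ ≈ 17.4588. p(44) = -1057 and p(45) = 45 have opposite signs, so a root lies in (44, 45); Newton's method refines it to λ ≈ 44.9615. Check (Vieta): the three roots sum to 65, matching tr M = 65.
So the eigenvalues of A^T A are ≈ 2.5797, 17.4588, 44.9615 (all ≥ 0, as they must be for A^T A). The largest is λ_max ≈ 44.9615, hence ||A||_2 = sqrt(λ_max) ≈ 6.7053.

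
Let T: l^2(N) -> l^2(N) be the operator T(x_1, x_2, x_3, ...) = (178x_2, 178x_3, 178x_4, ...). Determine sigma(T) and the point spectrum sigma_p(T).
sigma(T) = closed disk {z in C : |z| ≤ 178}; sigma_p(T) = open disk {z in C : |z| < 178}

Note T = 178·V where V is the unit left shift (V x)_k = x_{k+1}; so sigma(T) = 178·sigma(V) and ||T|| = 178||V||. ||T x||^2 = 31684sum_{k≥2} |x_k|^2 ≤ 31684||x||^2, with equality on {x : x_1 = 0}, so ||T|| = 178. For any lambda with |lambda| < 178, set r = lambda/178 (|r| < 1); the vector x = (1, r, r^2, ...) is in l^2 and satisfies T x = 178(r, r^2, ...) = lambda x, so lambda is an eigenvalue. On the boundary |lambda| = 178 the geometric series diverges, so no l^2 eigenvector exists, but these lambda lie in the approximate point spectrum. Hence sigma(T) is the closed disk of radius 178 and sigma_p(T) is the open disk.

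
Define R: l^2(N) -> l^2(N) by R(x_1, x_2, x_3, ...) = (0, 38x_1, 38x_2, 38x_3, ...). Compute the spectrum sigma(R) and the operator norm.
sigma(R) = closed disk {z in C : |z| ≤ 38}; ||R|| = 38

Note R = 38·U where U is the unit right shift (U x)_k = x_{k-1} (with x_0 := 0); so ||R|| = 38||U|| and sigma(R) = 38·sigma(U). ||R x||^2 = sum_{k≥1} |38x_k|^2 = 1444||x||^2, so ||R|| = 38 and sigma(R) ⊂ {|z| ≤ 38}. For any |lambda| < 38, the equation (R - lambda I) x = 0 forces x_1 = 0, then 38x_k = lambda x_{k+1} ⇒ x = 0, so R has no eigenvalues. But (R - lambda I) is not surjective for |lambda| < 38: solving (R - lambda I) x = e_1 would require x_n proportional to (lambda/38)^(-n), which is not in l^2. So every |lambda| < 38 lies in the residual spectrum. The boundary |lambda| = 38 is in the approximate point spectrum (the spectrum is closed). Hence sigma(R) is the closed disk of radius 38.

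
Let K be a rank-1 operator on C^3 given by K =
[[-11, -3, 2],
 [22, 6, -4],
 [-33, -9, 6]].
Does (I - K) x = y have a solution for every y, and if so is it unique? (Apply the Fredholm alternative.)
(I - K) is singular (det(I - K) = 0, i.e. 1 ∈ sigma(K)). (I - K) x = y is solvable iff y ⊥ ker((I - K)^*) = span{(-11, -3, 2)}, i.e. iff -11y_1 - 3y_2 + 2y_3 = 0. When solvable, the solutions are x = y + c·(1, -2, 3), c arbitrary (ker(I - K) = span{(1, -2, 3)}, dimension 1).

K has rank 1, so it is an outer product K = u v^T: every row of K is a multiple of one row vector. Reading off the entries, u = (1, -2, 3) and v = (-11, -3, 2) (row i of K equals u_i·v^T). A rank-one matrix u v^T satisfies K u = u (v·u) and kills the (2)-dimensional subspace v^⊥, so its characteristic polynomial is lambda^2 (lambda - v·u) with v·u = tr K = 1. Hence the eigenvalues of I - K are 1 (multiplicity 2) and 1 - (1) = 0, so det(I - K) = 0. (Direct check: I - K =
[[12, 3, -2],
 [-22, -5, 4],
 [33, 9, -5]]
has determinant 0.) So 1 is an eigenvalue of K and (I - K) is not invertible. The finite-dimensional Fredholm alternative says: either (I - K) is invertible, or ker(I - K) ≠ {0} and then range(I - K) = ker((I - K)^*)^⊥, with dim ker(I - K) = dim ker((I - K)^*). We are in the second case, so we need both kernels. Kernel of I - K: (I - K) u = u - u (v·u) = u - u = 0, so ker(I - K) = span{u} = span{(1, -2, 3)} (it is exactly 1-dimensional because rank(I - K) = 2). Kernel of the adjoint: K is real, so (I - K)^* = I - K^T = I - v u^T, and (I - v u^T) v = v - v (u·v) = 0; hence ker((I - K)^*) = span{v} = span{(-11, -3, 2)}. Therefore (I - K) x = y is solvable iff <y, v> = 0, i.e. iff -11y_1 - 3y_2 + 2y_3 = 0. When this holds, K y = u (v·y) = 0, so (I - K) y = y and x = y is a particular solution; the full solution set is the line x = y + c·u = y + c·(1, -2, 3), c ∈ C.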